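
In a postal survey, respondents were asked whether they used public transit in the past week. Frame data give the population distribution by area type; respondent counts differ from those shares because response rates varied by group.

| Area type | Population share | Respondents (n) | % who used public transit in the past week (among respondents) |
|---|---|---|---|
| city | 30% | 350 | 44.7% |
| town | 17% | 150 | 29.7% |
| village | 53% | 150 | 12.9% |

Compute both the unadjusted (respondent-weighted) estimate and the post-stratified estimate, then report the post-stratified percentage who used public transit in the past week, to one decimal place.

Unadjusted (pooled respondent) estimate weights by respondent counts:
  (350/650)×44.7 + (150/650)×29.7 + (150/650)×12.9 = 33.9%
Post-stratified estimate weights by population shares:
  0.3×44.7 + 0.17×29.7 + 0.53×12.9 = 25.296%

25.3%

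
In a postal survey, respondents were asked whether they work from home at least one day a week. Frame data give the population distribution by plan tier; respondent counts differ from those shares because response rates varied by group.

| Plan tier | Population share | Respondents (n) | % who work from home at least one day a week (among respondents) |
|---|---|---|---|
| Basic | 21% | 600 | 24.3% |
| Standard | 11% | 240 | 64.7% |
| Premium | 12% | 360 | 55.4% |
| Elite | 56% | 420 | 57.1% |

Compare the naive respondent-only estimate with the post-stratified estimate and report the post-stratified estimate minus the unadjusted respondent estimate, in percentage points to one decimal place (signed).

Without adjustment, the pooled respondent share is:
  (600/1620)×24.3 + (240/1620)×64.7 + (360/1620)×55.4 + (420/1620)×57.1 = 45.7%
Reweighting by population plan tier shares:
  0.21×24.3 + 0.11×64.7 + 0.12×55.4 + 0.56×57.1 = 50.844%
Difference = 50.844 − 45.7 = 5.144 pp.

+5.1 percentage points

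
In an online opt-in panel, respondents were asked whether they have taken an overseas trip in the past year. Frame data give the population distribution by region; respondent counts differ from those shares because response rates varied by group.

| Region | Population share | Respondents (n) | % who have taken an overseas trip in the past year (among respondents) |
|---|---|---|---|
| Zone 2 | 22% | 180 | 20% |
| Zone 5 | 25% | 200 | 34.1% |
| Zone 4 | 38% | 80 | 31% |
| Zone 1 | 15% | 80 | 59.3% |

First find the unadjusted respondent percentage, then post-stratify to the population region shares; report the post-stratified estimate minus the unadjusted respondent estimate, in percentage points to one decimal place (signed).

+0.9 percentage points

Without adjustment, the pooled respondent share is:
  (180/540)×20 + (200/540)×34.1 + (80/540)×31 + (80/540)×59.3 = 32.6741%
Reweighting by population region shares:
  0.22×20 + 0.25×34.1 + 0.38×31 + 0.15×59.3 = 33.6%
Difference = 33.6 − 32.6741 = 0.9259 pp.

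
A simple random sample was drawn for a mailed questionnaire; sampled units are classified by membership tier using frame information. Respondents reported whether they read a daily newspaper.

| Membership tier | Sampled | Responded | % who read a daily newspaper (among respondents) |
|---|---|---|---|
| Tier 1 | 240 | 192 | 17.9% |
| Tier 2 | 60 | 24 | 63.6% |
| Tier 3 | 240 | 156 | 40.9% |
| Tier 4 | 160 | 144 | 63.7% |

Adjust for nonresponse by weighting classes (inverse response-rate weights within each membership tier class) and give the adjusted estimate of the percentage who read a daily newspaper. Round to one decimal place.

40.2%

Response rates by class: Tier 1 192/240 = 80%, Tier 2 24/60 = 40%, Tier 3 156/240 = 65%, Tier 4 144/160 = 90%.
Weighting each respondent by the inverse class response rate inflates each class back to its sampled size, so the class weight is n_sampled:
  Tier 1: 240 × 17.9 = 4296
  Tier 2: 60 × 63.6 = 3816
  Tier 3: 240 × 40.9 = 9816
  Tier 4: 160 × 63.7 = 10,192
Adjusted estimate = 28,120 / 700 = 40.1714 → 40.2%.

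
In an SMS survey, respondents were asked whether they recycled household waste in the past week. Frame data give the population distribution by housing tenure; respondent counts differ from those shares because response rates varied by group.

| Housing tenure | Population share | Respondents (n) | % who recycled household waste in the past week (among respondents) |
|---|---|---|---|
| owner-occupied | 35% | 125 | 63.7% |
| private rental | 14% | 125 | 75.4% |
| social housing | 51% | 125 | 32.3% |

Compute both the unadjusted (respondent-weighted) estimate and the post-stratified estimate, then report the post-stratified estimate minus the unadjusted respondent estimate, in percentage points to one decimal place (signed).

-7.8 percentage points

Naive respondent-only estimate (weights = respondent counts):
  (125/375)×63.7 + (125/375)×75.4 + (125/375)×32.3 = 57.1333%
Post-stratifying to population shares instead:
  0.35×63.7 + 0.14×75.4 + 0.51×32.3 = 49.324%
Difference = 49.324 − 57.1333 = -7.8093 pp.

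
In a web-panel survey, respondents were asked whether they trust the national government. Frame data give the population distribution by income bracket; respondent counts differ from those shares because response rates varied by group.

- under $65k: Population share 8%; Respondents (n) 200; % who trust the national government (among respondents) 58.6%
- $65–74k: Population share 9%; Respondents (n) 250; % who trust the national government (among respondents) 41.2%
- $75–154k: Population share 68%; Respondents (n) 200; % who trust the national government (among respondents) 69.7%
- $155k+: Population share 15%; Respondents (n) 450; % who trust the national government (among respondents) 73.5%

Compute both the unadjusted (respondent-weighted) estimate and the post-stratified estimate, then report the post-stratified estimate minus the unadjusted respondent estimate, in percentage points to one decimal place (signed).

+4.1 percentage points

Without adjustment, the pooled respondent share is:
  (200/1100)×58.6 + (250/1100)×41.2 + (200/1100)×69.7 + (450/1100)×73.5 = 62.7591%
Reweighting by population income bracket shares:
  0.08×58.6 + 0.09×41.2 + 0.68×69.7 + 0.15×73.5 = 66.817%
Difference = 66.817 − 62.7591 = 4.0579 pp.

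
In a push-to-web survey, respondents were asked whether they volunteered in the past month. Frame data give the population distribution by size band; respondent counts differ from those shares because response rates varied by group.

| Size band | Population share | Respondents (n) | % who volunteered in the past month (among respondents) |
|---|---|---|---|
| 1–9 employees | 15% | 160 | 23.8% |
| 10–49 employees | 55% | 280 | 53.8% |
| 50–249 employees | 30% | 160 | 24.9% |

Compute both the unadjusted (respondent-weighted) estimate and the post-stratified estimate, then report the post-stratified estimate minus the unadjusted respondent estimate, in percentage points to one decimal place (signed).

+2.5 percentage points

Unadjusted (pooled respondent) estimate weights by respondent counts:
  (160/600)×23.8 + (280/600)×53.8 + (160/600)×24.9 = 38.0933%
Reweighting by population size band shares:
  0.15×23.8 + 0.55×53.8 + 0.3×24.9 = 40.63%
Difference = 40.63 − 38.0933 = 2.5367 pp.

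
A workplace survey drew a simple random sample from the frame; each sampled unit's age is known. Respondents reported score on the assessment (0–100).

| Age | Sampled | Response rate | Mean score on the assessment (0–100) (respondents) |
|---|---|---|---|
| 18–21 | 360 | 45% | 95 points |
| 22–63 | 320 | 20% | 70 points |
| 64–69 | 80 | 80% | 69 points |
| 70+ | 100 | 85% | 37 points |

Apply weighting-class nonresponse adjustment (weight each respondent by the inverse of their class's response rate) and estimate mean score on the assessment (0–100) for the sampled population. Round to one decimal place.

76.5

Inverse-response-rate weighting restores each class to its sampled count, so class totals weight by n_sampled:
  18–21: 360 × 95 = 34,200
  22–63: 320 × 70 = 22,400
  64–69: 80 × 69 = 5520
  70+: 100 × 37 = 3700
Adjusted estimate = 65,820 / 860 = 76.5349 → 76.5.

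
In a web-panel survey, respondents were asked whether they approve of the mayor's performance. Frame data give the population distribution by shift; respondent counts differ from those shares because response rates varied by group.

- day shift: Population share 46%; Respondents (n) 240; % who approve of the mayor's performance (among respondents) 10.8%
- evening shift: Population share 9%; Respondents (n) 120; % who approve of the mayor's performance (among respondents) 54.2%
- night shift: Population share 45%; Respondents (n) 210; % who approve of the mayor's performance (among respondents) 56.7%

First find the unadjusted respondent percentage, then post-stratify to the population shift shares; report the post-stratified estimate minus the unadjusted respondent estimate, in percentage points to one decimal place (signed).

-1.5 percentage points

Unadjusted (pooled respondent) estimate weights by respondent counts:
  (240/570)×10.8 + (120/570)×54.2 + (210/570)×56.7 = 36.8474%
Reweighting by population shift shares:
  0.46×10.8 + 0.09×54.2 + 0.45×56.7 = 35.361%
Difference = 35.361 − 36.8474 = -1.4864 pp.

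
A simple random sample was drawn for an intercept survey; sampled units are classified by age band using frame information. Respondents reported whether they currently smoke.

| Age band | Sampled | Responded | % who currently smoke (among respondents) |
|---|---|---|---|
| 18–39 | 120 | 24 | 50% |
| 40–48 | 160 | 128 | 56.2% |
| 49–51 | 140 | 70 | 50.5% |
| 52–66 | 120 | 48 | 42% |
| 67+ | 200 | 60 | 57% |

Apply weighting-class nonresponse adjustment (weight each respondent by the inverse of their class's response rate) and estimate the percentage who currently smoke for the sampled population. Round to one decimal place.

Response rates by class: 18–39 24/120 = 20%, 40–48 128/160 = 80%, 49–51 70/140 = 50%, 52–66 48/120 = 40%, 67+ 60/200 = 30%.
With weight = n_sampled/n_responded per class, the weighted class total is n_sampled:
  18–39: 120 × 50 = 6000
  40–48: 160 × 56.2 = 8992
  49–51: 140 × 50.5 = 7070
  52–66: 120 × 42 = 5040
  67+: 200 × 57 = 11,400
Adjusted estimate = 38,502 / 740 = 52.0297 → 52.0%.

52.0%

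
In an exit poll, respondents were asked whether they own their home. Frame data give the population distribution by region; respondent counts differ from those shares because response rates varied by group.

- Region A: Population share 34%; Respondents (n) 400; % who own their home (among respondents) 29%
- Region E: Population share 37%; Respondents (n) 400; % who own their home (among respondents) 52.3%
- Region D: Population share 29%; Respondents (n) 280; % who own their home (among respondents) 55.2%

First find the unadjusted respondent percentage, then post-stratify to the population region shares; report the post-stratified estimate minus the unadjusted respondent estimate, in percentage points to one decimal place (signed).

+0.8 percentage points

Unadjusted (pooled respondent) estimate weights by respondent counts:
  (400/1080)×29 + (400/1080)×52.3 + (280/1080)×55.2 = 44.4222%
Post-stratifying to population shares instead:
  0.34×29 + 0.37×52.3 + 0.29×55.2 = 45.219%
Difference = 45.219 − 44.4222 = 0.7968 pp.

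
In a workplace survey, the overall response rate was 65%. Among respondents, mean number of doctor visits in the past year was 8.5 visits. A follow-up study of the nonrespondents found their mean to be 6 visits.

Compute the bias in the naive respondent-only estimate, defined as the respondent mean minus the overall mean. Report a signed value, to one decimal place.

+0.9

Nonresponse fraction = 1 − 0.65 = 0.35.
Bias = (nonresponse fraction) × (respondent mean − nonrespondent mean)
     = 0.35 × (8.5 − 6) = 0.35 × 2.5 = 0.875.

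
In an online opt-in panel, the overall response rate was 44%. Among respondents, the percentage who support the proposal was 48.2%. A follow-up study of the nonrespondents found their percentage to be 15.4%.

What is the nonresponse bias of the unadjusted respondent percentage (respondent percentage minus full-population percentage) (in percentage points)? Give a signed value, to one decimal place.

Nonresponse fraction = 1 − 0.44 = 0.56.
Bias = (nonresponse fraction) × (respondent percentage − nonrespondent percentage)
     = 0.56 × (48.2 − 15.4) = 0.56 × 32.8 = 18.368.

+18.4 percentage points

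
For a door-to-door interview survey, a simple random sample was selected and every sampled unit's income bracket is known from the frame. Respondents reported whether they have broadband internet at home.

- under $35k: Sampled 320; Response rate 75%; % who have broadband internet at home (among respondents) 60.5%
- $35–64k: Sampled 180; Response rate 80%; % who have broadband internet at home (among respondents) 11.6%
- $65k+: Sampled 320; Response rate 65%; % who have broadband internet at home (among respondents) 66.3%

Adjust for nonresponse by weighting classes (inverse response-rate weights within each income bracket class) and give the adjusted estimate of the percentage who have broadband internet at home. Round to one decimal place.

With weight = n_sampled/n_responded per class, the weighted class total is n_sampled:
  under $35k: 320 × 60.5 = 19,360
  $35–64k: 180 × 11.6 = 2088
  $65k+: 320 × 66.3 = 21,216
Adjusted estimate = 42,664 / 820 = 52.0293 → 52.0%.

52.0%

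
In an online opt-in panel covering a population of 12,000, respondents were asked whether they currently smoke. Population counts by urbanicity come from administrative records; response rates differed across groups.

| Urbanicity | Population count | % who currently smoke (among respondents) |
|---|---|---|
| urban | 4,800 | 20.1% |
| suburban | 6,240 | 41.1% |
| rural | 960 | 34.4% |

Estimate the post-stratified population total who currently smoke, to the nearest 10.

Apply each group's respondent rate to its population count:
  urban: 4,800 × 20.1% = 964.8
  suburban: 6,240 × 41.1% = 2564.64
  rural: 960 × 34.4% = 330.24
Estimated total = 3859.68 → 3,860.

3,860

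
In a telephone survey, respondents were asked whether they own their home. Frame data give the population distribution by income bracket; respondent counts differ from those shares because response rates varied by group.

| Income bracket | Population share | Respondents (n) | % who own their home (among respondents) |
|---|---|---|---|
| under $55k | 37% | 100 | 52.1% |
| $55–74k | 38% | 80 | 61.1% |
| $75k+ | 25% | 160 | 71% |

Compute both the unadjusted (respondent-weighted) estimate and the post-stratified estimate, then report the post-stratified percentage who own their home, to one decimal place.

60.2%

Naive respondent-only estimate (weights = respondent counts):
  (100/340)×52.1 + (80/340)×61.1 + (160/340)×71 = 63.1118%
Post-stratifying to population shares instead:
  0.37×52.1 + 0.38×61.1 + 0.25×71 = 60.245%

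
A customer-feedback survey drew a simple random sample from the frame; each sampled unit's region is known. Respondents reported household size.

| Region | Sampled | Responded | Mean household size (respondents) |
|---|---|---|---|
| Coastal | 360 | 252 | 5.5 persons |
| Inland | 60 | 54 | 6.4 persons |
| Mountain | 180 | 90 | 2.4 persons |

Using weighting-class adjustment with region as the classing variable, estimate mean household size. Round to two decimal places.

Response rates by class: Coastal 252/360 = 70%, Inland 54/60 = 90%, Mountain 90/180 = 50%.
With weight = n_sampled/n_responded per class, the weighted class total is n_sampled:
  Coastal: 360 × 5.5 = 1980
  Inland: 60 × 6.4 = 384
  Mountain: 180 × 2.4 = 432
Adjusted estimate = 2796 / 600 = 4.66 → 4.66.

4.66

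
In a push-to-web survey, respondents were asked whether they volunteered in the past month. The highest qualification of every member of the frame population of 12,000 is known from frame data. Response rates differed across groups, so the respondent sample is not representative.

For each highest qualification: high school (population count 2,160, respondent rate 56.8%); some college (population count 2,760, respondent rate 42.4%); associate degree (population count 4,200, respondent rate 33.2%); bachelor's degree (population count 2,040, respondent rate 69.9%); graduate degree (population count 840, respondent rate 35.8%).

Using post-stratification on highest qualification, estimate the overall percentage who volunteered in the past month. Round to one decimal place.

46.0%

Weight each group's respondent value by its population share:
  high school: (2,160/12,000) × 56.8 = 10.224
  some college: (2,760/12,000) × 42.4 = 9.752
  associate degree: (4,200/12,000) × 33.2 = 11.62
  bachelor's degree: (2,040/12,000) × 69.9 = 11.883
  graduate degree: (840/12,000) × 35.8 = 2.506
Post-stratified estimate = 45.985 → 46.0%.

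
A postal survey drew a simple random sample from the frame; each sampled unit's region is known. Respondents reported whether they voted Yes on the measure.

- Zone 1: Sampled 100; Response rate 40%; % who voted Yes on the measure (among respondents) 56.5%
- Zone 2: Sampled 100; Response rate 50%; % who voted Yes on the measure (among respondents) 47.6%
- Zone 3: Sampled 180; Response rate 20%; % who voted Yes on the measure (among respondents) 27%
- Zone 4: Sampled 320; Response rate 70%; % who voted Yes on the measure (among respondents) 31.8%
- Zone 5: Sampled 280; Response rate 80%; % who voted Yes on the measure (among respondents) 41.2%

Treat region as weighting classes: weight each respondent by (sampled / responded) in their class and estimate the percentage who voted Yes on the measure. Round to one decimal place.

37.7%

Each respondent's weight = sampled/responded in their class; summing within a class gives n_sampled, so:
  Zone 1: 100 × 56.5 = 5650
  Zone 2: 100 × 47.6 = 4760
  Zone 3: 180 × 27 = 4860
  Zone 4: 320 × 31.8 = 10,176
  Zone 5: 280 × 41.2 = 11,536
Adjusted estimate = 36,982 / 980 = 37.7367 → 37.7%.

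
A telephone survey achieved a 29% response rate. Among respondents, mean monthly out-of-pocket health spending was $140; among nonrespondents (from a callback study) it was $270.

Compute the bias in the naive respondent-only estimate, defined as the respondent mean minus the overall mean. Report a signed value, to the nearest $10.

-$90

Nonresponse fraction = 1 − 0.29 = 0.71.
Bias = (nonresponse fraction) × (respondent mean − nonrespondent mean)
     = 0.71 × (140 − 270) = 0.71 × -130 = -92.3.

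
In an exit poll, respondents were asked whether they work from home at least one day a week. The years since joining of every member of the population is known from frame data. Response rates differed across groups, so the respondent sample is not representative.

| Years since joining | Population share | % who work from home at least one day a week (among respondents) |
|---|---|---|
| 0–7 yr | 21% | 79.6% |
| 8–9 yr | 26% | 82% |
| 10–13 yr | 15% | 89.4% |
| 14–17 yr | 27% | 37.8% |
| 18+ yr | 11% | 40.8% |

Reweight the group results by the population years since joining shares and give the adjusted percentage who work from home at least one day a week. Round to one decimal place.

66.1%

Weight each group's respondent value by its population share:
  0–7 yr: 0.21 × 79.6 = 16.716
  8–9 yr: 0.26 × 82 = 21.32
  10–13 yr: 0.15 × 89.4 = 13.41
  14–17 yr: 0.27 × 37.8 = 10.206
  18+ yr: 0.11 × 40.8 = 4.488
Post-stratified estimate = 66.14 → 66.1%.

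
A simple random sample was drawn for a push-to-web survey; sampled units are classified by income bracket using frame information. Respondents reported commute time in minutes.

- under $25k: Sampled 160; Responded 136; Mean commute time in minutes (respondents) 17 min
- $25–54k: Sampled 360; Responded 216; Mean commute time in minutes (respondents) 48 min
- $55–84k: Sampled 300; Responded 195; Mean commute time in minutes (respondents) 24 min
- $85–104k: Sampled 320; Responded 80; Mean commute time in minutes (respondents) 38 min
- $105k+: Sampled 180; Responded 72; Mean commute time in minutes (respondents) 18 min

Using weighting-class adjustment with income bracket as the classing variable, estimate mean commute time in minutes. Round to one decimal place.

Response rates by class: under $25k 136/160 = 85%, $25–54k 216/360 = 60%, $55–84k 195/300 = 65%, $85–104k 80/320 = 25%, $105k+ 72/180 = 40%.
Each respondent's weight = sampled/responded in their class; summing within a class gives n_sampled, so:
  under $25k: 160 × 17 = 2720
  $25–54k: 360 × 48 = 17,280
  $55–84k: 300 × 24 = 7200
  $85–104k: 320 × 38 = 12,160
  $105k+: 180 × 18 = 3240
Adjusted estimate = 42,600 / 1,320 = 32.2727 → 32.3.

32.3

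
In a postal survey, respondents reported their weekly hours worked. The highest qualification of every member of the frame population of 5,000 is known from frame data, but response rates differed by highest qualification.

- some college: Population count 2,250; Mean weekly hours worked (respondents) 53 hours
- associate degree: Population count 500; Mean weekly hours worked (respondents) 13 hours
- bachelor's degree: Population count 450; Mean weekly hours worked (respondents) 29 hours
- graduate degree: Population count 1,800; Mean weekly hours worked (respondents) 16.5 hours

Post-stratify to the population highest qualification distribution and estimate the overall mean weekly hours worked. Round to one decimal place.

33.7

Each cell contributes population-share × respondent value:
  some college: (2,250/5,000) × 53 = 23.85
  associate degree: (500/5,000) × 13 = 1.3
  bachelor's degree: (450/5,000) × 29 = 2.61
  graduate degree: (1,800/5,000) × 16.5 = 5.94
Post-stratified estimate = 33.7 → 33.7.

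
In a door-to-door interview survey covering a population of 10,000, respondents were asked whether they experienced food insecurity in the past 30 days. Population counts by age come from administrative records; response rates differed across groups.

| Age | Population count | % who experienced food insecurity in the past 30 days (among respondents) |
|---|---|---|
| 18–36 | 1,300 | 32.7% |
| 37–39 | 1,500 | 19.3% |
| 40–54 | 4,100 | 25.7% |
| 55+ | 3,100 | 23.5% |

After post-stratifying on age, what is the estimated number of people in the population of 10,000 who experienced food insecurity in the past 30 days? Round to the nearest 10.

Apply each group's respondent rate to its population count:
  18–36: 1,300 × 32.7% = 425.1
  37–39: 1,500 × 19.3% = 289.5
  40–54: 4,100 × 25.7% = 1053.7
  55+: 3,100 × 23.5% = 728.5
Estimated total = 2496.8 → 2,500.

2,500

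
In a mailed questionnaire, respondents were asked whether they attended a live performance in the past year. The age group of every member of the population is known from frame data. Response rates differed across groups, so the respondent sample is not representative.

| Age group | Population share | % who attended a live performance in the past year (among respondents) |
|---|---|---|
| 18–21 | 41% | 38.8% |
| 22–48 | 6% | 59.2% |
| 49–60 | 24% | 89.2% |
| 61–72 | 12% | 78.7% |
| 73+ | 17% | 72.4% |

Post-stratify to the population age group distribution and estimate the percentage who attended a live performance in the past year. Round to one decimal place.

62.6%

Post-stratification weights by population share, not respondent share:
  18–21: 0.41 × 38.8 = 15.908
  22–48: 0.06 × 59.2 = 3.552
  49–60: 0.24 × 89.2 = 21.408
  61–72: 0.12 × 78.7 = 9.444
  73+: 0.17 × 72.4 = 12.308
Post-stratified estimate = 62.62 → 62.6%.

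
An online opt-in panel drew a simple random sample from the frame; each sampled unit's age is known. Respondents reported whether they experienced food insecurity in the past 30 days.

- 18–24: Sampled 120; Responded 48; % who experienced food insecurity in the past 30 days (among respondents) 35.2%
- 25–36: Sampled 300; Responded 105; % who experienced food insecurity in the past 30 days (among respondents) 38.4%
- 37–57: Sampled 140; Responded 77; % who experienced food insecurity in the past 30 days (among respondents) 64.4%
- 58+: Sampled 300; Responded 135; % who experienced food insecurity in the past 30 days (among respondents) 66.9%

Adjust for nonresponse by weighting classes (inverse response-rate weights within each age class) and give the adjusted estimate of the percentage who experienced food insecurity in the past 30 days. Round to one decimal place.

52.1%

Response rates by class: 18–24 48/120 = 40%, 25–36 105/300 = 35%, 37–57 77/140 = 55%, 58+ 135/300 = 45%.
Inverse-response-rate weighting restores each class to its sampled count, so class totals weight by n_sampled:
  18–24: 120 × 35.2 = 4224
  25–36: 300 × 38.4 = 11,520
  37–57: 140 × 64.4 = 9016
  58+: 300 × 66.9 = 20,070
Adjusted estimate = 44,830 / 860 = 52.1279 → 52.1%.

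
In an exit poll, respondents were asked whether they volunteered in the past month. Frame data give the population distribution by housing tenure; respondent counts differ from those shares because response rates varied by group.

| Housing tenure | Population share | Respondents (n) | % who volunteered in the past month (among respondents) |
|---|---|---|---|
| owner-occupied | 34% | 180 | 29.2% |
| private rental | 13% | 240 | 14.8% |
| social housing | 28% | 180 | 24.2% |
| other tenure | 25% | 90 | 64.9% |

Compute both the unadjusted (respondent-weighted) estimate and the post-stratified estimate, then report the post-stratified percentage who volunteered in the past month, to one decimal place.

34.9%

Unadjusted (pooled respondent) estimate weights by respondent counts:
  (180/690)×29.2 + (240/690)×14.8 + (180/690)×24.2 + (90/690)×64.9 = 27.5435%
Reweighting by population housing tenure shares:
  0.34×29.2 + 0.13×14.8 + 0.28×24.2 + 0.25×64.9 = 34.853%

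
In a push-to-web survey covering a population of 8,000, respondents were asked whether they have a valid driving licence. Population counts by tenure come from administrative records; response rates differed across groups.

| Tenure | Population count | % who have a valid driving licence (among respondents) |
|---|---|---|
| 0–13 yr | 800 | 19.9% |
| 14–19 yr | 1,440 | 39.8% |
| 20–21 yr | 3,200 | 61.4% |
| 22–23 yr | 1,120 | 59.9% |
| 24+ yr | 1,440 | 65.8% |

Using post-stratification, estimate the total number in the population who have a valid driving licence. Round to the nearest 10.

4,320

Estimated count per cell = population count × respondent percentage:
  0–13 yr: 800 × 19.9% = 159.2
  14–19 yr: 1,440 × 39.8% = 573.12
  20–21 yr: 3,200 × 61.4% = 1964.8
  22–23 yr: 1,120 × 59.9% = 670.88
  24+ yr: 1,440 × 65.8% = 947.52
Estimated total = 4315.52 → 4,320.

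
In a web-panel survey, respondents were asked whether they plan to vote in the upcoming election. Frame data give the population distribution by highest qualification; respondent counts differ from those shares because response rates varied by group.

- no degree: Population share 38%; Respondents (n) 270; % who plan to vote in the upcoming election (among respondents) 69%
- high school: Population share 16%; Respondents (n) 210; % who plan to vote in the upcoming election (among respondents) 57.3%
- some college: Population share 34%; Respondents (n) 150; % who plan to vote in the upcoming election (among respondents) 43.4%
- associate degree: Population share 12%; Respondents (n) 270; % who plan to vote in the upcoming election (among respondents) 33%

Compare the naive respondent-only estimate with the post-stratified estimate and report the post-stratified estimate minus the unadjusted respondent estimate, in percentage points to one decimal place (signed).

+2.9 percentage points

Without adjustment, the pooled respondent share is:
  (270/900)×69 + (210/900)×57.3 + (150/900)×43.4 + (270/900)×33 = 51.2033%
Post-stratifying to population shares instead:
  0.38×69 + 0.16×57.3 + 0.34×43.4 + 0.12×33 = 54.104%
Difference = 54.104 − 51.2033 = 2.9007 pp.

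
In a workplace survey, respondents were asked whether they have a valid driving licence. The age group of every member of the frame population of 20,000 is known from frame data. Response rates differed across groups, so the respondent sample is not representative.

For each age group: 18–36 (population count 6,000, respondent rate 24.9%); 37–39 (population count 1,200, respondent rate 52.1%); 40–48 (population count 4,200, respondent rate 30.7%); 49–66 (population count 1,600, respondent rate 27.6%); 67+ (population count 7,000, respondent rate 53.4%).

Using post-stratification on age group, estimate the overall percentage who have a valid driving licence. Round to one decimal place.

Weight each group's respondent value by its population share:
  18–36: (6,000/20,000) × 24.9 = 7.47
  37–39: (1,200/20,000) × 52.1 = 3.126
  40–48: (4,200/20,000) × 30.7 = 6.447
  49–66: (1,600/20,000) × 27.6 = 2.208
  67+: (7,000/20,000) × 53.4 = 18.69
Post-stratified estimate = 37.941 → 37.9%.

37.9%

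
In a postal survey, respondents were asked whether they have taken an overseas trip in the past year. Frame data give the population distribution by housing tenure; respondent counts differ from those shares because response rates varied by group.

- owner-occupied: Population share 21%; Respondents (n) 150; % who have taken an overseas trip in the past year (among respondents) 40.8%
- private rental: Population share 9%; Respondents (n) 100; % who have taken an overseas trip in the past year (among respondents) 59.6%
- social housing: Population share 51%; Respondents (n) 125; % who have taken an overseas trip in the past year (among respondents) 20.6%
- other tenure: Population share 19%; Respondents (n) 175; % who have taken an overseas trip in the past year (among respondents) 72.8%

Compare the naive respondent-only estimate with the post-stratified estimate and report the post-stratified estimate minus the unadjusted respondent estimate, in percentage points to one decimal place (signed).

Unadjusted (pooled respondent) estimate weights by respondent counts:
  (150/550)×40.8 + (100/550)×59.6 + (125/550)×20.6 + (175/550)×72.8 = 49.8091%
Post-stratifying to population shares instead:
  0.21×40.8 + 0.09×59.6 + 0.51×20.6 + 0.19×72.8 = 38.27%
Difference = 38.27 − 49.8091 = -11.5391 pp.

-11.5 percentage points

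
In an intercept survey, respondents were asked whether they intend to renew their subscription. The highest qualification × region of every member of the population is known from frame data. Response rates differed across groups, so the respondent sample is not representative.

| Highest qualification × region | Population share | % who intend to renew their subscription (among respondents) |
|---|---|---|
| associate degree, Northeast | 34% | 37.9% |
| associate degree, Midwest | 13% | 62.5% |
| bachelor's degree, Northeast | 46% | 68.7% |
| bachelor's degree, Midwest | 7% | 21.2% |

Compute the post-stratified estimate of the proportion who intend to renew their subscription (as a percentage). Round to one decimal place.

54.1%

Weight each group's respondent value by its population share:
  associate degree, Northeast: 0.34 × 37.9 = 12.886
  associate degree, Midwest: 0.13 × 62.5 = 8.125
  bachelor's degree, Northeast: 0.46 × 68.7 = 31.602
  bachelor's degree, Midwest: 0.07 × 21.2 = 1.484
Post-stratified estimate = 54.097 → 54.1%.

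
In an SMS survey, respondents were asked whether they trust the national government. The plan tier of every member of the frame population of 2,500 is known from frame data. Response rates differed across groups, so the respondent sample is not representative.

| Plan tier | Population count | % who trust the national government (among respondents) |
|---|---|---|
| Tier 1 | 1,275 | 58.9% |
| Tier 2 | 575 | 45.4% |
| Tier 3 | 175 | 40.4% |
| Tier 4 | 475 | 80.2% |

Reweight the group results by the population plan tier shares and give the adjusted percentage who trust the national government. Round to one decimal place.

58.5%

Weight each group's respondent value by its population share:
  Tier 1: (1,275/2,500) × 58.9 = 30.039
  Tier 2: (575/2,500) × 45.4 = 10.442
  Tier 3: (175/2,500) × 40.4 = 2.828
  Tier 4: (475/2,500) × 80.2 = 15.238
Post-stratified estimate = 58.547 → 58.5%.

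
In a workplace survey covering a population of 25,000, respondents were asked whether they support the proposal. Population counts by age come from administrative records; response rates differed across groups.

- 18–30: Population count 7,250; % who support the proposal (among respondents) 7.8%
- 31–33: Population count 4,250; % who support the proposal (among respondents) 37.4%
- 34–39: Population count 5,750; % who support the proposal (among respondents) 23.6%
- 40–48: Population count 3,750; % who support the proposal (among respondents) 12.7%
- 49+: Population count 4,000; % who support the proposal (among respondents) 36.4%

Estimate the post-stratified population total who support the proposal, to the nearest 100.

Each cell contributes its population count × the respondent rate:
  18–30: 7,250 × 7.8% = 565.5
  31–33: 4,250 × 37.4% = 1589.5
  34–39: 5,750 × 23.6% = 1357
  40–48: 3,750 × 12.7% = 476.25
  49+: 4,000 × 36.4% = 1456
Estimated total = 5444.25 → 5,400.

5,400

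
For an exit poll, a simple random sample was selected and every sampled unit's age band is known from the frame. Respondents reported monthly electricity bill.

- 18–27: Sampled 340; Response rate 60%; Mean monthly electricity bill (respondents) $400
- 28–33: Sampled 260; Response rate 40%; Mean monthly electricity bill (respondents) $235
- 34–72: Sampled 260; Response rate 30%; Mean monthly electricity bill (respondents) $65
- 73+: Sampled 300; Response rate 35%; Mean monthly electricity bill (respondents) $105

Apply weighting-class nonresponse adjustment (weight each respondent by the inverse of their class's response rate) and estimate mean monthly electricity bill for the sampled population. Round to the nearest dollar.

Weighting each respondent by the inverse class response rate inflates each class back to its sampled size, so the class weight is n_sampled:
  18–27: 340 × 400 = 136,000
  28–33: 260 × 235 = 61,100
  34–72: 260 × 65 = 16,900
  73+: 300 × 105 = 31,500
Adjusted estimate = 245,500 / 1,160 = 211.638 → $212.

$212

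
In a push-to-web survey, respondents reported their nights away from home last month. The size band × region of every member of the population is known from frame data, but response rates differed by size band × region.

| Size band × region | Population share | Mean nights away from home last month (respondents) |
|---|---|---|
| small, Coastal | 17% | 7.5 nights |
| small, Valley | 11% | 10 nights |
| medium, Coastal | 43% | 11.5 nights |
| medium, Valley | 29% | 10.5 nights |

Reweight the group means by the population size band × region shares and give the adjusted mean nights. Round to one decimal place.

Each cell contributes population-share × respondent value:
  small, Coastal: 0.17 × 7.5 = 1.275
  small, Valley: 0.11 × 10 = 1.1
  medium, Coastal: 0.43 × 11.5 = 4.945
  medium, Valley: 0.29 × 10.5 = 3.045
Post-stratified estimate = 10.365 → 10.4.

10.4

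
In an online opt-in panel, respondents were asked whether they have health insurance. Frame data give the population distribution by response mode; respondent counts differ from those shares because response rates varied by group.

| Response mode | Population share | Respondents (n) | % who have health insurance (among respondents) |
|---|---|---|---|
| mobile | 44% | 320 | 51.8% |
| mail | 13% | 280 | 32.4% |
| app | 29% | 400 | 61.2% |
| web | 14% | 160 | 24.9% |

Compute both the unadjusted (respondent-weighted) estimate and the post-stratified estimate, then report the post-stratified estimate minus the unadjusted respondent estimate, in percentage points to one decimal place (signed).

+1.6 percentage points

Unadjusted (pooled respondent) estimate weights by respondent counts:
  (320/1160)×51.8 + (280/1160)×32.4 + (400/1160)×61.2 + (160/1160)×24.9 = 46.6483%
Post-stratified estimate weights by population shares:
  0.44×51.8 + 0.13×32.4 + 0.29×61.2 + 0.14×24.9 = 48.238%
Difference = 48.238 − 46.6483 = 1.5897 pp.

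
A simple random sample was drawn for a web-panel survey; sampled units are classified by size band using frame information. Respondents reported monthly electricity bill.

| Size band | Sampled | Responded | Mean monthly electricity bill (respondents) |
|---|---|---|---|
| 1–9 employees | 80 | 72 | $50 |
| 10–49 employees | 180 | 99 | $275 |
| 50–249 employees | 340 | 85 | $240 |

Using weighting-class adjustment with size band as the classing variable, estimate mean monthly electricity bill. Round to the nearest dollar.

$225

Response rates by class: 1–9 employees 72/80 = 90%, 10–49 employees 99/180 = 55%, 50–249 employees 85/340 = 25%.
Weighting each respondent by the inverse class response rate inflates each class back to its sampled size, so the class weight is n_sampled:
  1–9 employees: 80 × 50 = 4000
  10–49 employees: 180 × 275 = 49,500
  50–249 employees: 340 × 240 = 81,600
Adjusted estimate = 135,100 / 600 = 225.167 → $225.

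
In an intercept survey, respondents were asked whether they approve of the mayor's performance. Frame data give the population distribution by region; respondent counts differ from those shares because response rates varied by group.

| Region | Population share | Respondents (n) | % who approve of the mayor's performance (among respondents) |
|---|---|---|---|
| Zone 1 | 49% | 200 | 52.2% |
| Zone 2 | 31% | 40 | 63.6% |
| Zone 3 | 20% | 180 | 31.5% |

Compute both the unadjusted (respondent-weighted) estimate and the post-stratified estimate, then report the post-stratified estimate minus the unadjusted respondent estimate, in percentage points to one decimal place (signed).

+7.2 percentage points

Naive respondent-only estimate (weights = respondent counts):
  (200/420)×52.2 + (40/420)×63.6 + (180/420)×31.5 = 44.4143%
Post-stratifying to population shares instead:
  0.49×52.2 + 0.31×63.6 + 0.2×31.5 = 51.594%
Difference = 51.594 − 44.4143 = 7.1797 pp.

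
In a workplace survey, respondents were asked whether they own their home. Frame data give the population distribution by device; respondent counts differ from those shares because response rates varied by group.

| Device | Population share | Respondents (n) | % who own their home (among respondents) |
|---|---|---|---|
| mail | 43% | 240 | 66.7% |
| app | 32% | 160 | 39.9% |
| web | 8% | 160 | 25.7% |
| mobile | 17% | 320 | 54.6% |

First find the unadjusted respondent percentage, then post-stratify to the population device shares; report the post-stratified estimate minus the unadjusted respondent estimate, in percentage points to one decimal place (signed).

Without adjustment, the pooled respondent share is:
  (240/880)×66.7 + (160/880)×39.9 + (160/880)×25.7 + (320/880)×54.6 = 49.9727%
Post-stratifying to population shares instead:
  0.43×66.7 + 0.32×39.9 + 0.08×25.7 + 0.17×54.6 = 52.787%
Difference = 52.787 − 49.9727 = 2.8143 pp.

+2.8 percentage points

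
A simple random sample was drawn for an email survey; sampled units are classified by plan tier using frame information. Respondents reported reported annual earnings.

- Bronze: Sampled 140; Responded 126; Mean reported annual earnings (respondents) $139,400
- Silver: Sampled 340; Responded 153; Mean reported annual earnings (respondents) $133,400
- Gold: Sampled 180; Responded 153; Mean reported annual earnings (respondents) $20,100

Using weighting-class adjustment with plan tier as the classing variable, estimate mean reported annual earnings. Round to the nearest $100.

$103,800

Class response rates: Bronze 126/140 = 90%, Silver 153/340 = 45%, Gold 153/180 = 85%.
Each respondent's weight = sampled/responded in their class; summing within a class gives n_sampled, so:
  Bronze: 140 × 139,400 = 19,516,000
  Silver: 340 × 133,400 = 45,356,000
  Gold: 180 × 20,100 = 3,618,000
Adjusted estimate = 68,490,000 / 660 = 103773 → $103,800.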